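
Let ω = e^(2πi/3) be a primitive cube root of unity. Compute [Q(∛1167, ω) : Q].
[Q(∛1167, ω) : Q] = 6

[Q(∛1167):Q] = 3 (min poly x^3 - 1167, irreducible since 1167 is not a perfect cube). [Q(ω):Q] = 2 (min poly x^2 + x + 1). Since Q(∛1167) ⊂ R and ω ∉ R, we have ω ∉ Q(∛1167), so x^2 + x + 1 remains irreducible over Q(∛1167) and [Q(∛1167, ω) : Q(∛1167)] = 2. By the tower law, [Q(∛1167, ω) : Q] = 3 · 2 = 6. (In fact Q(∛1167, ω) is the splitting field of x^3 - 1167 over Q.)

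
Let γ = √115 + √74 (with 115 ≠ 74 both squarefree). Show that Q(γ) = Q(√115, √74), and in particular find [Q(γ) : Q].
[Q(γ) : Q] = 4 (equivalently, Q(γ) = Q(√115, √74))

Obviously Q(γ) ⊆ Q(√115, √74), and [Q(√115, √74):Q] = 4 (since 115, 74 are distinct squarefree integers > 1 with 8510 not a perfect square). To show equality we compute the minimal polynomial of γ. From γ = √115 + √74: γ^2 = 115 + 2√(8510) + 74 = 189 + 2√(8510), so γ^2 - 189 = 2√(8510); squaring, (γ^2 - 189)^2 = 4·8510, i.e. γ^4 - 378γ^2 + 35721 - 34040 = 0, i.e. γ^4 - 378γ^2 + 1681 = 0. So γ is a root of x^4 - 378x^2 + 1681. This polynomial is irreducible over Q: it has no rational root (each ±√115 ± √74 is irrational), and any factorization into two quadratics over Q would force √(8510) ∈ Q (pairing opposite roots) or √115, √74 ∈ Q (other pairings), all impossible. Hence [Q(γ):Q] = 4 = [Q(√115, √74):Q], so Q(γ) = Q(√115, √74).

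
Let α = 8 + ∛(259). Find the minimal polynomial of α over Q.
m_α(x) = x^3 - 24x^2 + 192x - 771

Set β = α - 8 = ∛(259), so β^3 = 259. Then (α - 8)^3 - 259 = 0, i.e. α is a root of g(x) = (x - 8)^3 - 259 = x^3 - 24x^2 + 192x - 771. Since g(x) = h(x - 8) where h(x) = x^3 - 259, and h is irreducible over Q (because 259 is not a perfect cube, so h has no rational root, and a monic cubic with no rational root is irreducible), g is also irreducible (irreducibility is preserved under the substitution x → x - 8). Hence m_α(x) = x^3 - 24x^2 + 192x - 771.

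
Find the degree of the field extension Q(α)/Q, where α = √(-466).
[Q(α):Q] = 2

[Q(α):Q] equals the degree of the minimal polynomial of α. Here α^2 = -466 and x^2 + 466 is irreducible (d = -466 is squarefree, ≠ 1, hence not a square), so deg(m_α) = 2. Thus [Q(α):Q] = 2.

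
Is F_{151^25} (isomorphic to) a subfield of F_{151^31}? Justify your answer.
No: F_{151^25} is not a subfield of F_{151^31}

F_{p^m} embeds in F_{p^n} iff m | n. Here 25 ∤ 31 (since 31 = 1·25 + 6 with remainder 6 ≠ 0), so F_{151^25} is not a subfield of F_{151^31}. Equivalently: if it were, the tower law would give 25 = [F_{151^25}:F_151] dividing [F_{151^31}:F_151] = 31, contradiction.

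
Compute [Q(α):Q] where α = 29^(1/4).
[Q(α):Q] = 4

α is a root of x^4 - 29. By Eisenstein's criterion at the prime p = 29 (which divides the constant term 29 but p^2 = 841 does not, since 29 is squarefree), x^4 - 29 is irreducible over Q. Hence [Q(α):Q] = 4.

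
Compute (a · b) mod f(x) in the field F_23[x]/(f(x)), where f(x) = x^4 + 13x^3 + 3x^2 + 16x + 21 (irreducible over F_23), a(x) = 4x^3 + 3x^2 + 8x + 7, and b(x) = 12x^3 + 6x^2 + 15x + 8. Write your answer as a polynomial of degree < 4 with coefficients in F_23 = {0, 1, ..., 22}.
a · b ≡ 3x^3 + 8x^2 + 21x + 14 (mod f(x))

Multiply in F_23[x]: a(x)·b(x) = (4x^3 + 3x^2 + 8x + 7)·(12x^3 + 6x^2 + 15x + 8) = 2x^6 + 14x^5 + 13x^4 + 2x^3 + 2x^2 + 8x + 10. This has degree ≥ 4, so divide by f(x) over F_23: 2x^6 + 14x^5 + 13x^4 + 2x^3 + 2x^2 + 8x + 10 = (2x^2 + 11x + 2)·(x^4 + 13x^3 + 3x^2 + 16x + 21) + (3x^3 + 8x^2 + 21x + 14). Hence a·b ≡ 3x^3 + 8x^2 + 21x + 14 (mod f). (F_23[x]/(f) is a field with 23^4 = 279841 elements since f is irreducible of degree 4.)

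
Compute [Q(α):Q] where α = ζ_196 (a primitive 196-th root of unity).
[Q(α):Q] = 84

The minimal polynomial of ζ_196 over Q is the 196-th cyclotomic polynomial Φ_196(x), which is irreducible over Q and has degree φ(196) = 84. Hence [Q(α):Q] = φ(196) = 84.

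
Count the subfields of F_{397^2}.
F_{397^2} has 2 subfields

The subfields of F_{p^n} are exactly the fields F_{p^d} for d | n (each is the fixed field of the unique index-d subgroup of Gal(F_{p^n}/F_p) ≅ Z/nZ). The divisors of n = 2 are {1, 2}, giving 2 subfields: F_{397^1}, F_{397^2}.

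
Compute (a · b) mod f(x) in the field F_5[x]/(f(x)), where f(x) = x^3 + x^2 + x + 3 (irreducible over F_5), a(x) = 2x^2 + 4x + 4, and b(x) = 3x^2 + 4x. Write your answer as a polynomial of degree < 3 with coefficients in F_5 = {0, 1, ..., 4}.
a · b ≡ 3x^2 + 4x + 3 (mod f(x))

Multiply in F_5[x]: a(x)·b(x) = (2x^2 + 4x + 4)·(3x^2 + 4x) = x^4 + 3x^2 + x. This has degree ≥ 3, so divide by f(x) over F_5: x^4 + 3x^2 + x = (x + 4)·(x^3 + x^2 + x + 3) + (3x^2 + 4x + 3). Hence a·b ≡ 3x^2 + 4x + 3 (mod f). (F_5[x]/(f) is a field with 5^3 = 125 elements since f is irreducible of degree 3.)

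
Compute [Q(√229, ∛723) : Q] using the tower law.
[Q(√229, ∛723) : Q] = 6

Let L = Q(√229, ∛723). Since Q(√229) ⊂ L and [Q(√229):Q] = 2, the tower law gives 2 | [L:Q]. Likewise Q(∛723) ⊂ L with [Q(∛723):Q] = 3 (because 723 is not a perfect cube), so 3 | [L:Q]. As gcd(2,3) = 1, [L:Q] is divisible by 6. Conversely L is generated over Q by √229 and ∛723, so [L:Q] ≤ 2·3 = 6. Therefore [Q(√229, ∛723) : Q] = 6.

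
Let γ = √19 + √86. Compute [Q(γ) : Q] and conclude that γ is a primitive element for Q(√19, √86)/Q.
[Q(γ) : Q] = 4 (equivalently, Q(γ) = Q(√19, √86))

Obviously Q(γ) ⊆ Q(√19, √86), and [Q(√19, √86):Q] = 4 (since 19, 86 are distinct squarefree integers > 1 with 1634 not a perfect square). To show equality we compute the minimal polynomial of γ. From γ = √19 + √86: γ^2 = 19 + 2√(1634) + 86 = 105 + 2√(1634), so γ^2 - 105 = 2√(1634); squaring, (γ^2 - 105)^2 = 4·1634, i.e. γ^4 - 210γ^2 + 11025 - 6536 = 0, i.e. γ^4 - 210γ^2 + 4489 = 0. So γ is a root of x^4 - 210x^2 + 4489. This polynomial is irreducible over Q: it has no rational root (each ±√19 ± √86 is irrational), and any factorization into two quadratics over Q would force √(1634) ∈ Q (pairing opposite roots) or √19, √86 ∈ Q (other pairings), all impossible. Hence [Q(γ):Q] = 4 = [Q(√19, √86):Q], so Q(γ) = Q(√19, √86).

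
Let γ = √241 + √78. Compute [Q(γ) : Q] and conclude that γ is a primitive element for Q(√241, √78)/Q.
[Q(γ) : Q] = 4 (equivalently, Q(γ) = Q(√241, √78))

Obviously Q(γ) ⊆ Q(√241, √78), and [Q(√241, √78):Q] = 4 (since 241, 78 are distinct squarefree integers > 1 with 18798 not a perfect square). To show equality we compute the minimal polynomial of γ. From γ = √241 + √78: γ^2 = 241 + 2√(18798) + 78 = 319 + 2√(18798), so γ^2 - 319 = 2√(18798); squaring, (γ^2 - 319)^2 = 4·18798, i.e. γ^4 - 638γ^2 + 101761 - 75192 = 0, i.e. γ^4 - 638γ^2 + 26569 = 0. So γ is a root of x^4 - 638x^2 + 26569. This polynomial is irreducible over Q: it has no rational root (each ±√241 ± √78 is irrational), and any factorization into two quadratics over Q would force √(18798) ∈ Q (pairing opposite roots) or √241, √78 ∈ Q (other pairings), all impossible. Hence [Q(γ):Q] = 4 = [Q(√241, √78):Q], so Q(γ) = Q(√241, √78).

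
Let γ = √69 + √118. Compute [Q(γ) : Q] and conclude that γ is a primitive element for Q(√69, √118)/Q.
[Q(γ) : Q] = 4 (equivalently, Q(γ) = Q(√69, √118))

Obviously Q(γ) ⊆ Q(√69, √118), and [Q(√69, √118):Q] = 4 (since 69, 118 are distinct squarefree integers > 1 with 8142 not a perfect square). To show equality we compute the minimal polynomial of γ. From γ = √69 + √118: γ^2 = 69 + 2√(8142) + 118 = 187 + 2√(8142), so γ^2 - 187 = 2√(8142); squaring, (γ^2 - 187)^2 = 4·8142, i.e. γ^4 - 374γ^2 + 34969 - 32568 = 0, i.e. γ^4 - 374γ^2 + 2401 = 0. So γ is a root of x^4 - 374x^2 + 2401. This polynomial is irreducible over Q: it has no rational root (each ±√69 ± √118 is irrational), and any factorization into two quadratics over Q would force √(8142) ∈ Q (pairing opposite roots) or √69, √118 ∈ Q (other pairings), all impossible. Hence [Q(γ):Q] = 4 = [Q(√69, √118):Q], so Q(γ) = Q(√69, √118).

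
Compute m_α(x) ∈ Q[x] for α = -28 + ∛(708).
m_α(x) = x^3 + 84x^2 + 2352x + 21244

Set β = α + 28 = ∛(708), so β^3 = 708. Then (α + 28)^3 - 708 = 0, i.e. α is a root of g(x) = (x + 28)^3 - 708 = x^3 + 84x^2 + 2352x + 21244. Since g(x) = h(x + 28) where h(x) = x^3 - 708, and h is irreducible over Q (because 708 is not a perfect cube, so h has no rational root, and a monic cubic with no rational root is irreducible), g is also irreducible (irreducibility is preserved under the substitution x → x + 28). Hence m_α(x) = x^3 + 84x^2 + 2352x + 21244.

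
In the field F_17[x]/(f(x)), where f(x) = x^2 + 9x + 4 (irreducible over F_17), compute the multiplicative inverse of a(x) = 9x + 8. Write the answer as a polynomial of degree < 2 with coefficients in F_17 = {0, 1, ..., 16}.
a(x)^(-1) ≡ 12x + 1 (mod f(x))

Since f is irreducible over F_17, F_17[x]/(f) is a field and a(x) ≠ 0 has an inverse. Apply the extended Euclidean algorithm to f(x) and a(x) in F_17[x]: f(x) = (2x + 3)·a(x) + (14). The last nonzero remainder is the constant 14 = gcd(f, a) in F_17. Back-substituting through the division chain expresses 14 = s(x)·a(x) + t(x)·f(x) with s(x) ≡ 15x + 14 (mod f), so (15x + 14)·a(x) ≡ 14 (mod f). Multiplying by 14^(-1) ≡ 11 in F_17 gives a(x)^(-1) ≡ 11·(15x + 14) ≡ 12x + 1 (mod f). Check: (9x + 8)·(12x + 1) = 6x^2 + 3x + 8 ≡ 1 (mod x^2 + 9x + 4).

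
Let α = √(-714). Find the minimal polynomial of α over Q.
m_α(x) = x^2 + 714

α satisfies α^2 + 714 = 0, so x^2 + 714 annihilates α. Since d = -714 is squarefree and ≠ 1, it is not a perfect square in Q, so x^2 + 714 has no rational root and is therefore irreducible over Q (a degree-2 polynomial over a field is irreducible iff it has no root). Hence m_α(x) = x^2 + 714.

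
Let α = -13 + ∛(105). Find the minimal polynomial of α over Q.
m_α(x) = x^3 + 39x^2 + 507x + 2092

Set β = α + 13 = ∛(105), so β^3 = 105. Then (α + 13)^3 - 105 = 0, i.e. α is a root of g(x) = (x + 13)^3 - 105 = x^3 + 39x^2 + 507x + 2092. Since g(x) = h(x + 13) where h(x) = x^3 - 105, and h is irreducible over Q (because 105 is not a perfect cube, so h has no rational root, and a monic cubic with no rational root is irreducible), g is also irreducible (irreducibility is preserved under the substitution x → x + 13). Hence m_α(x) = x^3 + 39x^2 + 507x + 2092.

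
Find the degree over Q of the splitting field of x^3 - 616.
[K : Q] = 6

The roots of x^3 - 616 are ∛616, ω∛616, ω^2∛616 where ω = e^(2πi/3) is a primitive cube root of unity, so K = Q(∛616, ω). Now [Q(∛616):Q] = 3 (since 616 is not a perfect cube, x^3 - 616 is irreducible) and [Q(ω):Q] = 2. Both 2 and 3 divide [K:Q], and [K:Q] ≤ 3·2 = 6, so [K:Q] = 6. (Equivalently: Q(∛616) ⊂ R but ω ∉ R, so [K : Q(∛616)] = 2.)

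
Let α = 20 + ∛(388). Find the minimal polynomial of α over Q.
m_α(x) = x^3 - 60x^2 + 1200x - 8388

Set β = α - 20 = ∛(388), so β^3 = 388. Then (α - 20)^3 - 388 = 0, i.e. α is a root of g(x) = (x - 20)^3 - 388 = x^3 - 60x^2 + 1200x - 8388. Since g(x) = h(x - 20) where h(x) = x^3 - 388, and h is irreducible over Q (because 388 is not a perfect cube, so h has no rational root, and a monic cubic with no rational root is irreducible), g is also irreducible (irreducibility is preserved under the substitution x → x - 20). Hence m_α(x) = x^3 - 60x^2 + 1200x - 8388.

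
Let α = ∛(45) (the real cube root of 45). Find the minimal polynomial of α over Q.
m_α(x) = x^3 - 45

α satisfies α^3 = 45, so x^3 - 45 annihilates α. By the rational root test, a rational root p/q (in lowest terms) of x^3 - 45 would satisfy p^3 = 45 q^3, forcing q = 1 and p^3 = 45; but 45 is not a perfect cube, contradiction. A monic cubic over Q with no rational root is irreducible (any nontrivial factorization would include a linear factor). Hence x^3 - 45 is the minimal polynomial of α, and in particular [Q(α):Q] = 3.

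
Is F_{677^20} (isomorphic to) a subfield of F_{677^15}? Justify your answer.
No: F_{677^20} is not a subfield of F_{677^15}

F_{p^m} embeds in F_{p^n} iff m | n. Here 20 ∤ 15 (since 15 = 0·20 + 15 with remainder 15 ≠ 0), so F_{677^20} is not a subfield of F_{677^15}. Equivalently: if it were, the tower law would give 20 = [F_{677^20}:F_677] dividing [F_{677^15}:F_677] = 15, contradiction.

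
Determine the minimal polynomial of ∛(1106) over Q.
m_α(x) = x^3 - 1106

α satisfies α^3 = 1106, so x^3 - 1106 annihilates α. By the rational root test, a rational root p/q (in lowest terms) of x^3 - 1106 would satisfy p^3 = 1106 q^3, forcing q = 1 and p^3 = 1106; but 1106 is not a perfect cube, contradiction. A monic cubic over Q with no rational root is irreducible (any nontrivial factorization would include a linear factor). Hence x^3 - 1106 is the minimal polynomial of α, and in particular [Q(α):Q] = 3.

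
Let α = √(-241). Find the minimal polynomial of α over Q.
m_α(x) = x^2 + 241

α satisfies α^2 + 241 = 0, so x^2 + 241 annihilates α. Since d = -241 is squarefree and ≠ 1, it is not a perfect square in Q, so x^2 + 241 has no rational root and is therefore irreducible over Q (a degree-2 polynomial over a field is irreducible iff it has no root). Hence m_α(x) = x^2 + 241.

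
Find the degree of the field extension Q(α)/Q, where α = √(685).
[Q(α):Q] = 2

[Q(α):Q] equals the degree of the minimal polynomial of α. Here α^2 = 685 and x^2 - 685 is irreducible (d = 685 is squarefree, ≠ 1, hence not a square), so deg(m_α) = 2. Thus [Q(α):Q] = 2.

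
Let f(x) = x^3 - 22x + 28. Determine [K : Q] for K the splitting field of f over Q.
[K : Q] = 6

By the rational root test, any rational root of the monic integer polynomial f(x) = x^3 - 22x + 28 must be an integer dividing the constant term 28, i.e. one of ±{1, 2, 4, 7, 14, 28}. Evaluating: f(1) = 7, f(-1) = 49, f(2) = -8, f(-2) = 64, f(4) = 4, f(-4) = 52, f(7) = 217, f(-7) = -161, f(14) = 2464, f(-14) = -2408, f(28) = 21364, f(-28) = -21308; none is 0, so f has no rational root and is therefore irreducible over Q (a cubic with no linear factor over a field is irreducible). For an irreducible cubic, the Galois group is A_3 or S_3 according as the discriminant disc(f) = -4a^3 - 27b^2 = -4·(-22)^3 - 27·(28)^2 = 21424 is or is not a square in Q. Here disc(f) = 21424 is not a perfect square in Q, so the Galois group of f over Q is not contained in A_3 and must be all of S_3. The splitting field has degree |S_3| = 6 over Q, so [K : Q] = 6.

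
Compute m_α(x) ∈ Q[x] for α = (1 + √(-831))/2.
m_α(x) = x^2 - x + 208

From 2α - 1 = √(-831), squaring gives (2α - 1)^2 = -831, i.e. 4α^2 - 4α + 1 = -831, so α^2 - α + (1 + 831)/4 = 0. Since -831 ≡ 1 (mod 4), (1 + 831)/4 = 208 ∈ Z. The polynomial x^2 - x + 208 has discriminant 1 - 4·(208) = -831, which is not a perfect square in Q (d = -831 is squarefree and ≠ 1), so x^2 - x + 208 is irreducible over Q. It is the minimal polynomial of α.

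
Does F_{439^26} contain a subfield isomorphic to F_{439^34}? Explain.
No: F_{439^34} is not a subfield of F_{439^26}

F_{p^m} embeds in F_{p^n} iff m | n. Here 34 ∤ 26 (since 26 = 0·34 + 26 with remainder 26 ≠ 0), so F_{439^34} is not a subfield of F_{439^26}. Equivalently: if it were, the tower law would give 34 = [F_{439^34}:F_439] dividing [F_{439^26}:F_439] = 26, contradiction.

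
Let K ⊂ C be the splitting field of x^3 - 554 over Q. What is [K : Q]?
[K : Q] = 6

The roots of x^3 - 554 are ∛554, ω∛554, ω^2∛554 where ω = e^(2πi/3) is a primitive cube root of unity, so K = Q(∛554, ω). Now [Q(∛554):Q] = 3 (since 554 is not a perfect cube, x^3 - 554 is irreducible) and [Q(ω):Q] = 2. Both 2 and 3 divide [K:Q], and [K:Q] ≤ 3·2 = 6, so [K:Q] = 6. (Equivalently: Q(∛554) ⊂ R but ω ∉ R, so [K : Q(∛554)] = 2.)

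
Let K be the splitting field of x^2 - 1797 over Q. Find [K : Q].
[K : Q] = 2

f(x) = x^2 - 1797 factors as (x - √1797)(x + √1797). The splitting field is K = Q(√1797). Since 1797 is squarefree and > 1, it is not a perfect square, so x^2 - 1797 is irreducible over Q and [Q(√1797) : Q] = 2. Hence [K : Q] = 2.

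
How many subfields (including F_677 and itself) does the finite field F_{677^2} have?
F_{677^2} has 2 subfields

The subfields of F_{p^n} are exactly the fields F_{p^d} for d | n (each is the fixed field of the unique index-d subgroup of Gal(F_{p^n}/F_p) ≅ Z/nZ). The divisors of n = 2 are {1, 2}, giving 2 subfields: F_{677^1}, F_{677^2}.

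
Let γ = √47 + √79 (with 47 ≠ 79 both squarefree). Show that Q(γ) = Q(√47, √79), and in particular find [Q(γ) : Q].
[Q(γ) : Q] = 4 (equivalently, Q(γ) = Q(√47, √79))

Obviously Q(γ) ⊆ Q(√47, √79), and [Q(√47, √79):Q] = 4 (since 47, 79 are distinct squarefree integers > 1 with 3713 not a perfect square). To show equality we compute the minimal polynomial of γ. From γ = √47 + √79: γ^2 = 47 + 2√(3713) + 79 = 126 + 2√(3713), so γ^2 - 126 = 2√(3713); squaring, (γ^2 - 126)^2 = 4·3713, i.e. γ^4 - 252γ^2 + 15876 - 14852 = 0, i.e. γ^4 - 252γ^2 + 1024 = 0. So γ is a root of x^4 - 252x^2 + 1024. This polynomial is irreducible over Q: it has no rational root (each ±√47 ± √79 is irrational), and any factorization into two quadratics over Q would force √(3713) ∈ Q (pairing opposite roots) or √47, √79 ∈ Q (other pairings), all impossible. Hence [Q(γ):Q] = 4 = [Q(√47, √79):Q], so Q(γ) = Q(√47, √79).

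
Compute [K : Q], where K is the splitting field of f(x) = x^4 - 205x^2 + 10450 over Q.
[K : Q] = 4

Solving the quadratic in x^2: x^2 = (205 ± √(205^2 - 4·10450))/2 = (205 ± √225)/2 = (205 ± 15)/2, giving x^2 = 95 or x^2 = 110. So f(x) = (x^2 - 95)(x^2 - 110) and the roots of f are ±√95, ±√110. Hence the splitting field is K = Q(√95, √110). Since 95 and 110 are distinct squarefree integers > 1, their product 10450 is not a perfect square, so √110 ∉ Q(√95). By the tower law [K:Q] = [Q(√95,√110):Q(√95)] · [Q(√95):Q] = 2 · 2 = 4.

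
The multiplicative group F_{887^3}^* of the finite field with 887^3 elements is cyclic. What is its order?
|F_{887^3}^*| = 697864102

F_{887^3} has 887^3 = 697864103 elements; its multiplicative group consists of all nonzero elements, so |F_{887^3}^*| = 697864103 - 1 = 697864102. (It is cyclic since any finite subgroup of the multiplicative group of a field is cyclic.)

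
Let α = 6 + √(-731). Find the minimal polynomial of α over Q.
m_α(x) = x^2 - 12x + 767

From α - 6 = √(-731), squaring gives (α - 6)^2 = -731, i.e. α^2 - 12α + 36 = -731, so α^2 - 12α + 767 = 0. The discriminant of x^2 - 12x + 767 is (-12)^2 - 4·(767) = 144 - 3068 = -2924, and 4·(-731) is not a perfect square in Q since -731 is squarefree and ≠ 1. Hence x^2 - 12x + 767 is irreducible over Q and is the minimal polynomial of α.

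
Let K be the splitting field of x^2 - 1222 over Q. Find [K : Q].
[K : Q] = 2

f(x) = x^2 - 1222 factors as (x - √1222)(x + √1222). The splitting field is K = Q(√1222). Since 1222 is squarefree and > 1, it is not a perfect square, so x^2 - 1222 is irreducible over Q and [Q(√1222) : Q] = 2. Hence [K : Q] = 2.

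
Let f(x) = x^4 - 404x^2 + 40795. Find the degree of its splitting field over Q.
[K : Q] = 4

Solving the quadratic in x^2: x^2 = (404 ± √(404^2 - 4·40795))/2 = (404 ± √36)/2 = (404 ± 6)/2, giving x^2 = 199 or x^2 = 205. So f(x) = (x^2 - 199)(x^2 - 205) and the roots of f are ±√199, ±√205. Hence the splitting field is K = Q(√199, √205). Since 199 and 205 are distinct squarefree integers > 1, their product 40795 is not a perfect square, so √205 ∉ Q(√199). By the tower law [K:Q] = [Q(√199,√205):Q(√199)] · [Q(√199):Q] = 2 · 2 = 4.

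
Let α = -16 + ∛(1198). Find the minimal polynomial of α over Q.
m_α(x) = x^3 + 48x^2 + 768x + 2898

Set β = α + 16 = ∛(1198), so β^3 = 1198. Then (α + 16)^3 - 1198 = 0, i.e. α is a root of g(x) = (x + 16)^3 - 1198 = x^3 + 48x^2 + 768x + 2898. Since g(x) = h(x + 16) where h(x) = x^3 - 1198, and h is irreducible over Q (because 1198 is not a perfect cube, so h has no rational root, and a monic cubic with no rational root is irreducible), g is also irreducible (irreducibility is preserved under the substitution x → x + 16). Hence m_α(x) = x^3 + 48x^2 + 768x + 2898.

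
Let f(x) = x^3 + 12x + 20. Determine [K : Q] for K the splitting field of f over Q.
[K : Q] = 6

By the rational root test, any rational root of the monic integer polynomial f(x) = x^3 + 12x + 20 must be an integer dividing the constant term 20, i.e. one of ±{1, 2, 4, 5, 10, 20}. Evaluating: f(1) = 33, f(-1) = 7, f(2) = 52, f(-2) = -12, f(4) = 132, f(-4) = -92, f(5) = 205, f(-5) = -165, f(10) = 1140, f(-10) = -1100, f(20) = 8260, f(-20) = -8220; none is 0, so f has no rational root and is therefore irreducible over Q (a cubic with no linear factor over a field is irreducible). For an irreducible cubic, the Galois group is A_3 or S_3 according as the discriminant disc(f) = -4a^3 - 27b^2 = -4·(12)^3 - 27·(20)^2 = -17712 is or is not a square in Q. Here disc(f) = -17712 is not a perfect square in Q, so the Galois group of f over Q is not contained in A_3 and must be all of S_3. The splitting field has degree |S_3| = 6 over Q, so [K : Q] = 6.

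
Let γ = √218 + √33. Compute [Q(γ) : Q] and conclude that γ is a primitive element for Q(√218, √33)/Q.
[Q(γ) : Q] = 4 (equivalently, Q(γ) = Q(√218, √33))

Obviously Q(γ) ⊆ Q(√218, √33), and [Q(√218, √33):Q] = 4 (since 218, 33 are distinct squarefree integers > 1 with 7194 not a perfect square). To show equality we compute the minimal polynomial of γ. From γ = √218 + √33: γ^2 = 218 + 2√(7194) + 33 = 251 + 2√(7194), so γ^2 - 251 = 2√(7194); squaring, (γ^2 - 251)^2 = 4·7194, i.e. γ^4 - 502γ^2 + 63001 - 28776 = 0, i.e. γ^4 - 502γ^2 + 34225 = 0. So γ is a root of x^4 - 502x^2 + 34225. This polynomial is irreducible over Q: it has no rational root (each ±√218 ± √33 is irrational), and any factorization into two quadratics over Q would force √(7194) ∈ Q (pairing opposite roots) or √218, √33 ∈ Q (other pairings), all impossible. Hence [Q(γ):Q] = 4 = [Q(√218, √33):Q], so Q(γ) = Q(√218, √33).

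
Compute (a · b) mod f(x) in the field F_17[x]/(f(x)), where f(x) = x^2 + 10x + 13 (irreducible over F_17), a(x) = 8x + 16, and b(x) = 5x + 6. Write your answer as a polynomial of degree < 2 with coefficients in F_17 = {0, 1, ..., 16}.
a · b ≡ 1 (mod f(x))

Multiply in F_17[x]: a(x)·b(x) = (8x + 16)·(5x + 6) = 6x^2 + 9x + 11. This has degree ≥ 2, so divide by f(x) over F_17: 6x^2 + 9x + 11 = (6)·(x^2 + 10x + 13) + (1). Hence a·b ≡ 1 (mod f). (F_17[x]/(f) is a field with 17^2 = 289 elements since f is irreducible of degree 2.)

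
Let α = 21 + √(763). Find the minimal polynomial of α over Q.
m_α(x) = x^2 - 42x - 322

From α - 21 = √(763), squaring gives (α - 21)^2 = 763, i.e. α^2 - 42α + 441 = 763, so α^2 - 42α - 322 = 0. The discriminant of x^2 - 42x - 322 is (-42)^2 - 4·(-322) = 1764 + 1288 = 3052, and 4·(763) is not a perfect square in Q since 763 is squarefree and ≠ 1. Hence x^2 - 42x - 322 is irreducible over Q and is the minimal polynomial of α.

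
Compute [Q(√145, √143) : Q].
[Q(√145, √143) : Q] = 4

[Q(√145):Q] = 2 (min poly x^2 - 145, irreducible since 145 is squarefree > 1). For the top step, suppose √143 ∈ Q(√145), say √143 = c + d√145 with c, d ∈ Q. Squaring: 143 = c^2 + 145d^2 + 2cd√145. Since √145 ∉ Q this forces 2cd = 0. If d = 0 then √143 = c ∈ Q, contradicting 143 squarefree > 1. If c = 0 then 143 = 145d^2, so 145·143 = (145d)^2 is a perfect square in Q — but 145·143 = 20735 is not a perfect square (since 145 and 143 are distinct squarefree integers). Contradiction. Hence √143 ∉ Q(√145), so x^2 - 143 stays irreducible over Q(√145) and [Q(√145, √143) : Q(√145)] = 2. By the tower law, [Q(√145, √143) : Q] = 2 · 2 = 4.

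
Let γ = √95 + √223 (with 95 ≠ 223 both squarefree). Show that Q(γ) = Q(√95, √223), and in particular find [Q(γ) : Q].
[Q(γ) : Q] = 4 (equivalently, Q(γ) = Q(√95, √223))

Obviously Q(γ) ⊆ Q(√95, √223), and [Q(√95, √223):Q] = 4 (since 95, 223 are distinct squarefree integers > 1 with 21185 not a perfect square). To show equality we compute the minimal polynomial of γ. From γ = √95 + √223: γ^2 = 95 + 2√(21185) + 223 = 318 + 2√(21185), so γ^2 - 318 = 2√(21185); squaring, (γ^2 - 318)^2 = 4·21185, i.e. γ^4 - 636γ^2 + 101124 - 84740 = 0, i.e. γ^4 - 636γ^2 + 16384 = 0. So γ is a root of x^4 - 636x^2 + 16384. This polynomial is irreducible over Q: it has no rational root (each ±√95 ± √223 is irrational), and any factorization into two quadratics over Q would force √(21185) ∈ Q (pairing opposite roots) or √95, √223 ∈ Q (other pairings), all impossible. Hence [Q(γ):Q] = 4 = [Q(√95, √223):Q], so Q(γ) = Q(√95, √223).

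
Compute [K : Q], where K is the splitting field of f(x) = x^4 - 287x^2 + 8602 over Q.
[K : Q] = 4

Solving the quadratic in x^2: x^2 = (287 ± √(287^2 - 4·8602))/2 = (287 ± √47961)/2 = (287 ± 219)/2, giving x^2 = 253 or x^2 = 34. So f(x) = (x^2 - 253)(x^2 - 34) and the roots of f are ±√253, ±√34. Hence the splitting field is K = Q(√253, √34). Since 253 and 34 are distinct squarefree integers > 1, their product 8602 is not a perfect square, so √34 ∉ Q(√253). By the tower law [K:Q] = [Q(√253,√34):Q(√253)] · [Q(√253):Q] = 2 · 2 = 4.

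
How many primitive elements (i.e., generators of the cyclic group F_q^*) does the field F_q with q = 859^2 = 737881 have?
There are φ(737880) = 161280 primitive elements

F_q^* is cyclic of order q - 1 = 737880. A cyclic group of order m has exactly φ(m) generators. Here m = 737880 = 2^3 · 3 · 5 · 11 · 13 · 43, so the number of primitive elements is φ(737880) = 161280.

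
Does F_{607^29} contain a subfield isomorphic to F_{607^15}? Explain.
No: F_{607^15} is not a subfield of F_{607^29}

F_{p^m} embeds in F_{p^n} iff m | n. Here 15 ∤ 29 (since 29 = 1·15 + 14 with remainder 14 ≠ 0), so F_{607^15} is not a subfield of F_{607^29}. Equivalently: if it were, the tower law would give 15 = [F_{607^15}:F_607] dividing [F_{607^29}:F_607] = 29, contradiction.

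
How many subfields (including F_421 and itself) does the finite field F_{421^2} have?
F_{421^2} has 2 subfields

The subfields of F_{p^n} are exactly the fields F_{p^d} for d | n (each is the fixed field of the unique index-d subgroup of Gal(F_{p^n}/F_p) ≅ Z/nZ). The divisors of n = 2 are {1, 2}, giving 2 subfields: F_{421^1}, F_{421^2}.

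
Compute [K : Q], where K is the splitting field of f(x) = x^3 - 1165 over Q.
[K : Q] = 6

The roots of x^3 - 1165 are ∛1165, ω∛1165, ω^2∛1165 where ω = e^(2πi/3) is a primitive cube root of unity, so K = Q(∛1165, ω). Now [Q(∛1165):Q] = 3 (since 1165 is not a perfect cube, x^3 - 1165 is irreducible) and [Q(ω):Q] = 2. Both 2 and 3 divide [K:Q], and [K:Q] ≤ 3·2 = 6, so [K:Q] = 6. (Equivalently: Q(∛1165) ⊂ R but ω ∉ R, so [K : Q(∛1165)] = 2.)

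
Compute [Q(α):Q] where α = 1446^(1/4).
[Q(α):Q] = 4

α is a root of x^4 - 1446. By Eisenstein's criterion at the prime p = 2 (which divides the constant term 1446 but p^2 = 4 does not, since 1446 is squarefree), x^4 - 1446 is irreducible over Q. Hence [Q(α):Q] = 4.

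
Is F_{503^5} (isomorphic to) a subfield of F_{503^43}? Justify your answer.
No: F_{503^5} is not a subfield of F_{503^43}

F_{p^m} embeds in F_{p^n} iff m | n. Here 5 ∤ 43 (since 43 = 8·5 + 3 with remainder 3 ≠ 0), so F_{503^5} is not a subfield of F_{503^43}. Equivalently: if it were, the tower law would give 5 = [F_{503^5}:F_503] dividing [F_{503^43}:F_503] = 43, contradiction.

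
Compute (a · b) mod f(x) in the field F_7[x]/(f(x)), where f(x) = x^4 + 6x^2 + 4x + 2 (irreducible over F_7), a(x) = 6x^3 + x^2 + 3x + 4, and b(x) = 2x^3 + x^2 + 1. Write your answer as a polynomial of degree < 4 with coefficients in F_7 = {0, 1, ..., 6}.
a · b ≡ 5x^3 + 3x^2 + 2x + 1 (mod f(x))

Multiply in F_7[x]: a(x)·b(x) = (6x^3 + x^2 + 3x + 4)·(2x^3 + x^2 + 1) = 5x^6 + x^5 + 3x^3 + 5x^2 + 3x + 4. This has degree ≥ 4, so divide by f(x) over F_7: 5x^6 + x^5 + 3x^3 + 5x^2 + 3x + 4 = (5x^2 + x + 5)·(x^4 + 6x^2 + 4x + 2) + (5x^3 + 3x^2 + 2x + 1). Hence a·b ≡ 5x^3 + 3x^2 + 2x + 1 (mod f). (F_7[x]/(f) is a field with 7^4 = 2401 elements since f is irreducible of degree 4.)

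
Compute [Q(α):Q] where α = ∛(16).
[Q(α):Q] = 3

The minimal polynomial of α is x^3 - 16, irreducible over Q since 16 is not a perfect cube (so x^3 - 16 has no rational root). Hence [Q(α):Q] = deg(m_α) = 3.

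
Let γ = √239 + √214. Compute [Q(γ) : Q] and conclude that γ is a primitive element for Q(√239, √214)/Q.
[Q(γ) : Q] = 4 (equivalently, Q(γ) = Q(√239, √214))

Obviously Q(γ) ⊆ Q(√239, √214), and [Q(√239, √214):Q] = 4 (since 239, 214 are distinct squarefree integers > 1 with 51146 not a perfect square). To show equality we compute the minimal polynomial of γ. From γ = √239 + √214: γ^2 = 239 + 2√(51146) + 214 = 453 + 2√(51146), so γ^2 - 453 = 2√(51146); squaring, (γ^2 - 453)^2 = 4·51146, i.e. γ^4 - 906γ^2 + 205209 - 204584 = 0, i.e. γ^4 - 906γ^2 + 625 = 0. So γ is a root of x^4 - 906x^2 + 625. This polynomial is irreducible over Q: it has no rational root (each ±√239 ± √214 is irrational), and any factorization into two quadratics over Q would force √(51146) ∈ Q (pairing opposite roots) or √239, √214 ∈ Q (other pairings), all impossible. Hence [Q(γ):Q] = 4 = [Q(√239, √214):Q], so Q(γ) = Q(√239, √214).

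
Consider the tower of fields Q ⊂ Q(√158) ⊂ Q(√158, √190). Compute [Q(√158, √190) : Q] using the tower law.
[Q(√158, √190) : Q] = 4

[Q(√158):Q] = 2 (min poly x^2 - 158, irreducible since 158 is squarefree > 1). For the top step, suppose √190 ∈ Q(√158), say √190 = c + d√158 with c, d ∈ Q. Squaring: 190 = c^2 + 158d^2 + 2cd√158. Since √158 ∉ Q this forces 2cd = 0. If d = 0 then √190 = c ∈ Q, contradicting 190 squarefree > 1. If c = 0 then 190 = 158d^2, so 158·190 = (158d)^2 is a perfect square in Q — but 158·190 = 30020 is not a perfect square (since 158 and 190 are distinct squarefree integers). Contradiction. Hence √190 ∉ Q(√158), so x^2 - 190 stays irreducible over Q(√158) and [Q(√158, √190) : Q(√158)] = 2. By the tower law, [Q(√158, √190) : Q] = 2 · 2 = 4.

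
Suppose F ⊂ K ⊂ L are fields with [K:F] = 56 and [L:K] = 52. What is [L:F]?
[L:F] = 2912

The tower law says that for any tower of field extensions F ⊂ K ⊂ L with finite degrees, [L:F] = [L:K] · [K:F]. Here this gives [L:F] = 52 · 56 = 2912.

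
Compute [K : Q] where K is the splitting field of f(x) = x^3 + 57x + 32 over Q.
[K : Q] = 6

By the rational root test, any rational root of the monic integer polynomial f(x) = x^3 + 57x + 32 must be an integer dividing the constant term 32, i.e. one of ±{1, 2, 4, 8, 16, 32}. Evaluating: f(1) = 90, f(-1) = -26, f(2) = 154, f(-2) = -90, f(4) = 324, f(-4) = -260, f(8) = 1000, f(-8) = -936, f(16) = 5040, f(-16) = -4976, f(32) = 34624, f(-32) = -34560; none is 0, so f has no rational root and is therefore irreducible over Q (a cubic with no linear factor over a field is irreducible). For an irreducible cubic, the Galois group is A_3 or S_3 according as the discriminant disc(f) = -4a^3 - 27b^2 = -4·(57)^3 - 27·(32)^2 = -768420 is or is not a square in Q. Here disc(f) = -768420 is not a perfect square in Q, so the Galois group of f over Q is not contained in A_3 and must be all of S_3. The splitting field has degree |S_3| = 6 over Q, so [K : Q] = 6.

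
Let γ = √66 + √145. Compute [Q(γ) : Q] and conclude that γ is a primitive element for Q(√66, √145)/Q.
[Q(γ) : Q] = 4 (equivalently, Q(γ) = Q(√66, √145))

Obviously Q(γ) ⊆ Q(√66, √145), and [Q(√66, √145):Q] = 4 (since 66, 145 are distinct squarefree integers > 1 with 9570 not a perfect square). To show equality we compute the minimal polynomial of γ. From γ = √66 + √145: γ^2 = 66 + 2√(9570) + 145 = 211 + 2√(9570), so γ^2 - 211 = 2√(9570); squaring, (γ^2 - 211)^2 = 4·9570, i.e. γ^4 - 422γ^2 + 44521 - 38280 = 0, i.e. γ^4 - 422γ^2 + 6241 = 0. So γ is a root of x^4 - 422x^2 + 6241. This polynomial is irreducible over Q: it has no rational root (each ±√66 ± √145 is irrational), and any factorization into two quadratics over Q would force √(9570) ∈ Q (pairing opposite roots) or √66, √145 ∈ Q (other pairings), all impossible. Hence [Q(γ):Q] = 4 = [Q(√66, √145):Q], so Q(γ) = Q(√66, √145).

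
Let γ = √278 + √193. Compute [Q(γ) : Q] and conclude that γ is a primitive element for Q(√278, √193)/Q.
[Q(γ) : Q] = 4 (equivalently, Q(γ) = Q(√278, √193))

Obviously Q(γ) ⊆ Q(√278, √193), and [Q(√278, √193):Q] = 4 (since 278, 193 are distinct squarefree integers > 1 with 53654 not a perfect square). To show equality we compute the minimal polynomial of γ. From γ = √278 + √193: γ^2 = 278 + 2√(53654) + 193 = 471 + 2√(53654), so γ^2 - 471 = 2√(53654); squaring, (γ^2 - 471)^2 = 4·53654, i.e. γ^4 - 942γ^2 + 221841 - 214616 = 0, i.e. γ^4 - 942γ^2 + 7225 = 0. So γ is a root of x^4 - 942x^2 + 7225. This polynomial is irreducible over Q: it has no rational root (each ±√278 ± √193 is irrational), and any factorization into two quadratics over Q would force √(53654) ∈ Q (pairing opposite roots) or √278, √193 ∈ Q (other pairings), all impossible. Hence [Q(γ):Q] = 4 = [Q(√278, √193):Q], so Q(γ) = Q(√278, √193).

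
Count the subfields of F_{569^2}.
F_{569^2} has 2 subfields

The subfields of F_{p^n} are exactly the fields F_{p^d} for d | n (each is the fixed field of the unique index-d subgroup of Gal(F_{p^n}/F_p) ≅ Z/nZ). The divisors of n = 2 are {1, 2}, giving 2 subfields: F_{569^1}, F_{569^2}.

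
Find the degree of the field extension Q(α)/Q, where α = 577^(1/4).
[Q(α):Q] = 4

α is a root of x^4 - 577. By Eisenstein's criterion at the prime p = 577 (which divides the constant term 577 but p^2 = 332929 does not, since 577 is squarefree), x^4 - 577 is irreducible over Q. Hence [Q(α):Q] = 4.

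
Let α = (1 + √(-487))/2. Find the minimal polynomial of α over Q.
m_α(x) = x^2 - x + 122

From 2α - 1 = √(-487), squaring gives (2α - 1)^2 = -487, i.e. 4α^2 - 4α + 1 = -487, so α^2 - α + (1 + 487)/4 = 0. Since -487 ≡ 1 (mod 4), (1 + 487)/4 = 122 ∈ Z. The polynomial x^2 - x + 122 has discriminant 1 - 4·(122) = -487, which is not a perfect square in Q (d = -487 is squarefree and ≠ 1), so x^2 - x + 122 is irreducible over Q. It is the minimal polynomial of α.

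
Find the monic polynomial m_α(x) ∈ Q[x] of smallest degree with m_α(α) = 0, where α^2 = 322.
m_α(x) = x^2 - 322

α satisfies α^2 - 322 = 0, so x^2 - 322 annihilates α. Since d = 322 is squarefree and ≠ 1, it is not a perfect square in Q, so x^2 - 322 has no rational root and is therefore irreducible over Q (a degree-2 polynomial over a field is irreducible iff it has no root). Hence m_α(x) = x^2 - 322.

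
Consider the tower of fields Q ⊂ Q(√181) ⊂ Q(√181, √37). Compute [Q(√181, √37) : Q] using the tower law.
[Q(√181, √37) : Q] = 4

[Q(√181):Q] = 2 (min poly x^2 - 181, irreducible since 181 is squarefree > 1). For the top step, suppose √37 ∈ Q(√181), say √37 = c + d√181 with c, d ∈ Q. Squaring: 37 = c^2 + 181d^2 + 2cd√181. Since √181 ∉ Q this forces 2cd = 0. If d = 0 then √37 = c ∈ Q, contradicting 37 squarefree > 1. If c = 0 then 37 = 181d^2, so 181·37 = (181d)^2 is a perfect square in Q — but 181·37 = 6697 is not a perfect square (since 181 and 37 are distinct squarefree integers). Contradiction. Hence √37 ∉ Q(√181), so x^2 - 37 stays irreducible over Q(√181) and [Q(√181, √37) : Q(√181)] = 2. By the tower law, [Q(√181, √37) : Q] = 2 · 2 = 4.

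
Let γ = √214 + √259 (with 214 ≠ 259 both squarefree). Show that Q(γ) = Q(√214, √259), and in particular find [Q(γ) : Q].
[Q(γ) : Q] = 4 (equivalently, Q(γ) = Q(√214, √259))

Obviously Q(γ) ⊆ Q(√214, √259), and [Q(√214, √259):Q] = 4 (since 214, 259 are distinct squarefree integers > 1 with 55426 not a perfect square). To show equality we compute the minimal polynomial of γ. From γ = √214 + √259: γ^2 = 214 + 2√(55426) + 259 = 473 + 2√(55426), so γ^2 - 473 = 2√(55426); squaring, (γ^2 - 473)^2 = 4·55426, i.e. γ^4 - 946γ^2 + 223729 - 221704 = 0, i.e. γ^4 - 946γ^2 + 2025 = 0. So γ is a root of x^4 - 946x^2 + 2025. This polynomial is irreducible over Q: it has no rational root (each ±√214 ± √259 is irrational), and any factorization into two quadratics over Q would force √(55426) ∈ Q (pairing opposite roots) or √214, √259 ∈ Q (other pairings), all impossible. Hence [Q(γ):Q] = 4 = [Q(√214, √259):Q], so Q(γ) = Q(√214, √259).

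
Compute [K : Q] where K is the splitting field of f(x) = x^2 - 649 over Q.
[K : Q] = 2

f(x) = x^2 - 649 factors as (x - √649)(x + √649). The splitting field is K = Q(√649). Since 649 is squarefree and > 1, it is not a perfect square, so x^2 - 649 is irreducible over Q and [Q(√649) : Q] = 2. Hence [K : Q] = 2.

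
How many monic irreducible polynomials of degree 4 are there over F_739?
There are 74561900130 monic irreducible polynomials of degree 4 over F_739

Each element of F_{739^4} that lies in no proper subfield is a root of exactly one monic irreducible of degree 4 over F_739, and each such polynomial has 4 distinct roots in F_{739^4}. By Möbius inversion the count is N_739(4) = (1/4) Σ_{d|4} μ(4/d) · 739^d = (1/4)(μ(4)·739^1 + μ(2)·739^2 + μ(1)·739^4) = 298247600520/4 = 74561900130.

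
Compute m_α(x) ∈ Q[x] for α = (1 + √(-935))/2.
m_α(x) = x^2 - x + 234

From 2α - 1 = √(-935), squaring gives (2α - 1)^2 = -935, i.e. 4α^2 - 4α + 1 = -935, so α^2 - α + (1 + 935)/4 = 0. Since -935 ≡ 1 (mod 4), (1 + 935)/4 = 234 ∈ Z. The polynomial x^2 - x + 234 has discriminant 1 - 4·(234) = -935, which is not a perfect square in Q (d = -935 is squarefree and ≠ 1), so x^2 - x + 234 is irreducible over Q. It is the minimal polynomial of α.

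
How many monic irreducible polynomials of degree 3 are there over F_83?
There are 190568 monic irreducible polynomials of degree 3 over F_83

Each element of F_{83^3} that lies in no proper subfield is a root of exactly one monic irreducible of degree 3 over F_83, and each such polynomial has 3 distinct roots in F_{83^3}. By Möbius inversion the count is N_83(3) = (1/3) Σ_{d|3} μ(3/d) · 83^d = (1/3)(μ(3)·83^1 + μ(1)·83^3) = 571704/3 = 190568.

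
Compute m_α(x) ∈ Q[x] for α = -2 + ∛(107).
m_α(x) = x^3 + 6x^2 + 12x - 99

Set β = α + 2 = ∛(107), so β^3 = 107. Then (α + 2)^3 - 107 = 0, i.e. α is a root of g(x) = (x + 2)^3 - 107 = x^3 + 6x^2 + 12x - 99. Since g(x) = h(x + 2) where h(x) = x^3 - 107, and h is irreducible over Q (because 107 is not a perfect cube, so h has no rational root, and a monic cubic with no rational root is irreducible), g is also irreducible (irreducibility is preserved under the substitution x → x + 2). Hence m_α(x) = x^3 + 6x^2 + 12x - 99.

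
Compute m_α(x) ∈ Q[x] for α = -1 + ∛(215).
m_α(x) = x^3 + 3x^2 + 3x - 214

Set β = α + 1 = ∛(215), so β^3 = 215. Then (α + 1)^3 - 215 = 0, i.e. α is a root of g(x) = (x + 1)^3 - 215 = x^3 + 3x^2 + 3x - 214. Since g(x) = h(x + 1) where h(x) = x^3 - 215, and h is irreducible over Q (because 215 is not a perfect cube, so h has no rational root, and a monic cubic with no rational root is irreducible), g is also irreducible (irreducibility is preserved under the substitution x → x + 1). Hence m_α(x) = x^3 + 3x^2 + 3x - 214.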